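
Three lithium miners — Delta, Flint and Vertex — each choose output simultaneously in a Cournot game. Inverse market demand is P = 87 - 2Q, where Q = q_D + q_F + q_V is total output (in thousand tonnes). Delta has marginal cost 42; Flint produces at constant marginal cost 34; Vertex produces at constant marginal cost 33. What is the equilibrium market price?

49

Delta's profit: π_D = (87 - 2Q)q_D - (42q_D). Setting ∂π_D/∂q_D = 0: 45 - 4q_D - 2(q_F + q_V) = 0.
Flint's profit: π_F = (87 - 2Q)q_F - (34q_F). Setting ∂π_F/∂q_F = 0: 53 - 4q_F - 2(q_D + q_V) = 0.
Vertex's profit: π_V = (87 - 2Q)q_V - (33q_V). Setting ∂π_V/∂q_V = 0: 54 - 4q_V - 2(q_D + q_F) = 0.
Summing all 3 equations gives 152 − 8Q = 0, hence Q = 19.
Back-substituting: q_D = (45 − 38)/2 = 7/2, q_F = (53 − 38)/2 = 15/2, q_V = (54 − 38)/2 = 8.
Total output Q = 19, so price P = 87 - 2·19 = 49.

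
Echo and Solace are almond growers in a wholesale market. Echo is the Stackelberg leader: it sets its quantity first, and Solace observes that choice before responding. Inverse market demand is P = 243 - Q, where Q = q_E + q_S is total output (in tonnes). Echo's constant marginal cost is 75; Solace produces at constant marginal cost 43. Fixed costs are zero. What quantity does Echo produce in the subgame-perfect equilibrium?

68

Solve by backward induction. Given q_E, the follower Solace maximises π_S = (243 - q_E - q_S)q_S - 43q_S.
∂π_S/∂q_S = 200 - q_E - 2q_S = 0 gives the reaction function q_S = (200 - q_E)/2.
Echo substitutes q_S(q_E) into its own profit: π_E = q_E(243 - q_E - (200 - q_E)/2) - 75q_E = (143 - (1/2)q_E)q_E - 75q_E.
Leader FOC: 68 - q_E = 0, so q_E = 68.
Then q_S = (200 - 68)/2 = 66.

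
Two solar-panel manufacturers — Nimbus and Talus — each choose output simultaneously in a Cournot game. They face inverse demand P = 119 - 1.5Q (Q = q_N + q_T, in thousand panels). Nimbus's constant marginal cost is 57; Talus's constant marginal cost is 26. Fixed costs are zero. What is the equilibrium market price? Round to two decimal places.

67.33

Nimbus's profit: π_N = (119 - 1.5Q)q_N - (57q_N). Setting ∂π_N/∂q_N = 0: 62 - 3q_N - (3/2)(q_T) = 0.
Talus's first-order condition: 93 - 3q_T - (3/2)(q_N) = 0.
Best responses: q_N = (62 - (3/2)q_T)/3, q_T = (93 - (3/2)q_N)/3.
Substituting one into the other gives q_N = 62/9 and q_T = 248/9.
Total output Q = 310/9, so price P = 119 - (3/2)·(310/9) = 202/3.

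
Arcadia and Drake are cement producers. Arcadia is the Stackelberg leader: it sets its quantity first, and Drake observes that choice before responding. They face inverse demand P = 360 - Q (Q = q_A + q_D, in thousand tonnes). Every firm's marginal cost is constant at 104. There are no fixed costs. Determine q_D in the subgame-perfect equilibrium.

The follower Drake best-responds to any q_A: π_D = (360 - Q)q_D - 104q_D.
∂π_D/∂q_D = 256 - q_A - 2q_D = 0 gives the reaction function q_D = (256 - q_A)/2.
Arcadia substitutes q_D(q_A) into its own profit: π_A = q_A(360 - q_A - (256 - q_A)/2) - 104q_A = (232 - (1/2)q_A)q_A - 104q_A.
Maximising: ∂π_A/∂q_A = 128 - q_A = 0, giving q_A = 128.
Then q_D = (256 - 128)/2 = 64.

64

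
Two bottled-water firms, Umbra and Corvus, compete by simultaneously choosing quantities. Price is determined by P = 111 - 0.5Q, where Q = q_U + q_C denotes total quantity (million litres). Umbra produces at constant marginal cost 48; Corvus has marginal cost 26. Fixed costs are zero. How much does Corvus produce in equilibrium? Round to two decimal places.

Umbra's profit: π_U = (111 - 0.5Q)q_U - (48q_U). Setting ∂π_U/∂q_U = 0: 63 - q_U - (1/2)(q_C) = 0.
Corvus's first-order condition: 85 - q_C - (1/2)(q_U) = 0.
So q_U = (63 - (1/2)q_C) and q_C = (85 - (1/2)q_U).
Substituting one into the other gives q_U = 82/3 and q_C = 214/3.

71.33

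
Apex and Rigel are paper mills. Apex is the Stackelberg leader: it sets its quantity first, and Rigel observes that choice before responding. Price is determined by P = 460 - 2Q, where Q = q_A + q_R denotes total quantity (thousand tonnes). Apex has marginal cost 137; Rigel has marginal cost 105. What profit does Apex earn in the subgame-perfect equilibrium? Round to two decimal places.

The follower Rigel best-responds to any q_A: π_R = (460 - 2Q)q_R - 105q_R.
Follower FOC: 355 - 2q_A - 4q_R = 0, so q_R(q_A) = (355 - 2q_A)/4.
Apex substitutes q_R(q_A) into its own profit: π_A = q_A(460 - 2q_A - (355 - 2q_A)/2) - 137q_A = (565/2 - q_A)q_A - 137q_A.
Leader FOC: 291/2 - 2q_A = 0, so q_A = 291/4.
Then q_R = (355 - 2·(291/4))/4 = 419/8.
Price P = 460 - 2·(1001/8) = 839/4.
Apex's profit: (839/4 - 137)·(291/4) = 5292.5625.

5292.56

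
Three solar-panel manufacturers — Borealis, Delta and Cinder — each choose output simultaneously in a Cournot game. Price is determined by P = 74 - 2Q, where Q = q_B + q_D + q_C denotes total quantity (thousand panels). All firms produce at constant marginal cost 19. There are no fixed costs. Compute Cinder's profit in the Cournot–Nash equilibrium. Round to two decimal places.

94.53

A representative firm's profit is π_i = q_i(74 - 2Q) - 19q_i.
First-order condition (treating rivals' output as given): 55 - 4q_i - 2·Σ_{j≠i} q_j = 0.
With identical firms every q_j equals q_i, so Σ_{j≠i} q_j = 2q_i and 55 = 8q_i, giving q_i = 55/8.
Price P = 74 - 2·(165/8) = 131/4.
Cinder's profit: (131/4 - 19)·(55/8) = 94.5313.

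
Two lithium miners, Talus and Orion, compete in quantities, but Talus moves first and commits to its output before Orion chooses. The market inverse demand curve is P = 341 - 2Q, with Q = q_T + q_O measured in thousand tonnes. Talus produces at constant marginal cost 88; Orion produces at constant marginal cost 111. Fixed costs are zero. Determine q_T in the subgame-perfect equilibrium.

The follower Orion best-responds to any q_T: π_O = (341 - 2Q)q_O - 111q_O.
Follower FOC: 230 - 2q_T - 4q_O = 0, so q_O(q_T) = (230 - 2q_T)/4.
The leader anticipates this reaction. Substituting into P = 341 - 2Q gives P = 226 - q_T, so π_T = (226 - q_T)q_T - 88q_T.
Leader FOC: 138 - 2q_T = 0, so q_T = 69.
Then q_O = (230 - 2·69)/4 = 23.

69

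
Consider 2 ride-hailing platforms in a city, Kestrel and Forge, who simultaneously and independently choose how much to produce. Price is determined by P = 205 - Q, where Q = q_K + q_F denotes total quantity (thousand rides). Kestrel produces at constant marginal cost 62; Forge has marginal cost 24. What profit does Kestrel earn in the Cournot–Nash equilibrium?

1225

Kestrel's profit: π_K = (205 - Q)q_K - (62q_K). Setting ∂π_K/∂q_K = 0: 143 - 2q_K - (q_F) = 0.
Forge's first-order condition: 181 - 2q_F - (q_K) = 0.
Rearranging gives the reaction functions q_K = (143 - q_F)/2 and q_F = (181 - q_K)/2.
Substituting one into the other gives q_K = 35 and q_F = 73.
Price P = 205 - 108 = 97.
Kestrel's profit: (97 - 62)·35 = 1225.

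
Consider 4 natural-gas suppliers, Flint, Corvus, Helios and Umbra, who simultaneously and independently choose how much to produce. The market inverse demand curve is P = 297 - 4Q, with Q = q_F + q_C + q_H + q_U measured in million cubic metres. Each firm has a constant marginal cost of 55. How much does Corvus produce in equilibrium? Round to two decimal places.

12.10

A representative firm's profit is π_i = q_i(297 - 4Q) - 55q_i.
First-order condition (treating rivals' output as given): 242 - 8q_i - 4·Σ_{j≠i} q_j = 0.
With identical firms every q_j equals q_i, so Σ_{j≠i} q_j = 3q_i and 242 = 20q_i, giving q_i = 121/10.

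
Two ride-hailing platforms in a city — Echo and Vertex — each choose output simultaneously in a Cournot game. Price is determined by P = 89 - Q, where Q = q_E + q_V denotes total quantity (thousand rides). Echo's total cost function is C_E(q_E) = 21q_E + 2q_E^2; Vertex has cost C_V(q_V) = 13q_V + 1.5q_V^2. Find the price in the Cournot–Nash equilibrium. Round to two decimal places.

66.52

Echo's profit: π_E = (89 - Q)q_E - (21q_E + 2q_E²). Setting ∂π_E/∂q_E = 0: 68 - 6q_E - (q_V) = 0.
Vertex's first-order condition: 76 - 5q_V - (q_E) = 0.
Rearranging gives the reaction functions q_E = (68 - q_V)/6 and q_V = (76 - q_E)/5.
Solving the pair: q_E = 264/29, q_V = 388/29.
Total output Q = 652/29, so price P = 89 - 652/29 = 1929/29.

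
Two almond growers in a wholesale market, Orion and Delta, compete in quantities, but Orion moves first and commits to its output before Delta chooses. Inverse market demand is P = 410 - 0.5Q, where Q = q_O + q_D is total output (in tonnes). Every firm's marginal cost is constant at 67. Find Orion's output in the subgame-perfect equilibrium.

343

The follower Delta best-responds to any q_O: π_D = (410 - 0.5Q)q_D - 67q_D.
Follower FOC: 343 - (1/2)q_O - q_D = 0, so q_D(q_O) = (343 - (1/2)q_O).
The leader anticipates this reaction. Substituting into P = 410 - 0.5Q gives P = 477/2 - (1/4)q_O, so π_O = (477/2 - (1/4)q_O)q_O - 67q_O.
Leader FOC: 343/2 - (1/2)q_O = 0, so q_O = 343.
Then q_D = (343 - (1/2)·343) = 343/2.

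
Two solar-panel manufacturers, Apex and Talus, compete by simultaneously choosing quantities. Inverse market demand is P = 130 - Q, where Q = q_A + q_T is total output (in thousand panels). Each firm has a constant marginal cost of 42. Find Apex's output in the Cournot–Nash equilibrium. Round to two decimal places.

A representative firm's profit is π_i = q_i(130 - Q) - 42q_i.
First-order condition (treating rivals' output as given): 88 - 2q_i - q_j = 0.
With identical firms every q_j equals q_i, so q_j = q_i and 88 = 3q_i, giving q_i = 88/3.

29.33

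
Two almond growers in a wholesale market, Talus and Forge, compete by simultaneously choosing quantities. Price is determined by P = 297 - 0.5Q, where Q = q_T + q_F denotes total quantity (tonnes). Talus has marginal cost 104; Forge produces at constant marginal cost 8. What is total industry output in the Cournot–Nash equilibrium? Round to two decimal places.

321.33

Talus's profit: π_T = (297 - 0.5Q)q_T - (104q_T). Setting ∂π_T/∂q_T = 0: 193 - q_T - (1/2)(q_F) = 0.
Forge's profit: π_F = (297 - 0.5Q)q_F - (8q_F). Setting ∂π_F/∂q_F = 0: 289 - q_F - (1/2)(q_T) = 0.
So q_T = (193 - (1/2)q_F) and q_F = (289 - (1/2)q_T).
Solving the pair: q_T = 194/3, q_F = 770/3.
Total output Q = 194/3 + 770/3 = 964/3.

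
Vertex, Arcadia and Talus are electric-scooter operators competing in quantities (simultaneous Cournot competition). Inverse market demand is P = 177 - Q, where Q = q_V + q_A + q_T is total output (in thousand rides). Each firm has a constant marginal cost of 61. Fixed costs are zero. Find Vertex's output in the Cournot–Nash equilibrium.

Each firm earns π_i = (177 - Q)q_i - 61q_i.
Setting ∂π_i/∂q_i = 0 with rivals' quantities fixed: 116 - 2q_i - Σ_{j≠i} q_j = 0.
By symmetry each firm produces the same amount; substituting Σ_{j≠i} q_j = 2q_i yields q_i = 116/4 = 29.

29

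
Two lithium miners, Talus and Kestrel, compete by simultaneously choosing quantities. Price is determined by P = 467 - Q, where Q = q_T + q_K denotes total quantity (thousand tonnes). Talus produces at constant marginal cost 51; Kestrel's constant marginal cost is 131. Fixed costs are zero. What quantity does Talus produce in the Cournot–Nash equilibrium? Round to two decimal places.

165.33

Talus's profit: π_T = (467 - Q)q_T - (51q_T). Setting ∂π_T/∂q_T = 0: 416 - 2q_T - (q_K) = 0.
Kestrel's first-order condition: 336 - 2q_K - (q_T) = 0.
So q_T = (416 - q_K)/2 and q_K = (336 - q_T)/2.
Substituting one into the other gives q_T = 496/3 and q_K = 256/3.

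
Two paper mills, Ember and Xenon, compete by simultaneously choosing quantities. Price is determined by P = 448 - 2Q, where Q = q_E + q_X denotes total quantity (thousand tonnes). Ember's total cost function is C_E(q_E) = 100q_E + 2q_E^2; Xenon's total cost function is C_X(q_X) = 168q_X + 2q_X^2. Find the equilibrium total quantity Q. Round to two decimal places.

62.80

Ember's profit: π_E = (448 - 2Q)q_E - (100q_E + 2q_E²). Setting ∂π_E/∂q_E = 0: 348 - 8q_E - 2(q_X) = 0.
Xenon's profit: π_X = (448 - 2Q)q_X - (168q_X + 2q_X²). Setting ∂π_X/∂q_X = 0: 280 - 8q_X - 2(q_E) = 0.
Best responses: q_E = (348 - 2q_X)/8, q_X = (280 - 2q_E)/8.
Substituting one into the other gives q_E = 556/15 and q_X = 386/15.
Total output Q = 556/15 + 386/15 = 314/5.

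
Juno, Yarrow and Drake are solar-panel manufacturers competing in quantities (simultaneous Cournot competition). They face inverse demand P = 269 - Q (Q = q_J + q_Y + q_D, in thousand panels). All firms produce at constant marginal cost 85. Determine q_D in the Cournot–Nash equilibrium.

Each firm earns π_i = (269 - Q)q_i - 85q_i.
First-order condition (treating rivals' output as given): 184 - 2q_i - Σ_{j≠i} q_j = 0.
By symmetry each firm produces the same amount; substituting Σ_{j≠i} q_j = 2q_i yields q_i = 184/4 = 46.

46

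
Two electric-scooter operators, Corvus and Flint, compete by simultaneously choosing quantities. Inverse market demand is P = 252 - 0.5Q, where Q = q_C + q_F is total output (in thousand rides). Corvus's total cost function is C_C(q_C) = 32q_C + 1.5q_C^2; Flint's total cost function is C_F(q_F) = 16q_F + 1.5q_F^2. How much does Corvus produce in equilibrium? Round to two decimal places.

Corvus's profit: π_C = (252 - 0.5Q)q_C - (32q_C + (3/2)q_C²). Setting ∂π_C/∂q_C = 0: 220 - 4q_C - (1/2)(q_F) = 0.
Flint's first-order condition: 236 - 4q_F - (1/2)(q_C) = 0.
Rearranging gives the reaction functions q_C = (220 - (1/2)q_F)/4 and q_F = (236 - (1/2)q_C)/4.
Solving the pair: q_C = 1016/21, q_F = 1112/21.

48.38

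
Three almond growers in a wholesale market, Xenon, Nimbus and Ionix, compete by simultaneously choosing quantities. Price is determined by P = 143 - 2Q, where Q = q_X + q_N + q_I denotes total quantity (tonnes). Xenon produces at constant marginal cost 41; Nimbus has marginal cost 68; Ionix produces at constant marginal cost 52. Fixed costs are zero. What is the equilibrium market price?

Xenon's profit: π_X = (143 - 2Q)q_X - (41q_X). Setting ∂π_X/∂q_X = 0: 102 - 4q_X - 2(q_N + q_I) = 0.
Nimbus's first-order condition: 75 - 4q_N - 2(q_X + q_I) = 0.
Ionix's profit: π_I = (143 - 2Q)q_I - (52q_I). Setting ∂π_I/∂q_I = 0: 91 - 4q_I - 2(q_X + q_N) = 0.
Adding the 3 first-order conditions: 268 − 8Q = 0, so Q = 67/2.
Back-substituting: q_X = (102 − 67)/2 = 35/2, q_N = (75 − 67)/2 = 4, q_I = (91 − 67)/2 = 12.
Total output Q = 67/2, so price P = 143 - 2·(67/2) = 76.

76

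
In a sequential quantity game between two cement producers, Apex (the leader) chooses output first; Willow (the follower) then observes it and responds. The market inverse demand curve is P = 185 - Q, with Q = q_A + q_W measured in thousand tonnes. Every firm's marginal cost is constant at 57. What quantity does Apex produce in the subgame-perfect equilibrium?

64

Solve by backward induction. Given q_A, the follower Willow maximises π_W = (185 - q_A - q_W)q_W - 57q_W.
Follower FOC: 128 - q_A - 2q_W = 0, so q_W(q_A) = (128 - q_A)/2.
The leader anticipates this reaction. Substituting into P = 185 - Q gives P = 121 - (1/2)q_A, so π_A = (121 - (1/2)q_A)q_A - 57q_A.
The leader's first-order condition 64 - q_A = 0 yields q_A = 64.
Then q_W = (128 - 64)/2 = 32.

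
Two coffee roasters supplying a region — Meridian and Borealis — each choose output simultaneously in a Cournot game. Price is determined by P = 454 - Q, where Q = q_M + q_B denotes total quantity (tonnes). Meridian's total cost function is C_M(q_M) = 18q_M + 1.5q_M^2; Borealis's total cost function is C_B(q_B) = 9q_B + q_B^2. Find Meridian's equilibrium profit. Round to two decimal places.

Meridian's profit: π_M = (454 - Q)q_M - (18q_M + (3/2)q_M²). Setting ∂π_M/∂q_M = 0: 436 - 5q_M - (q_B) = 0.
Borealis's first-order condition: 445 - 4q_B - (q_M) = 0.
Rearranging gives the reaction functions q_M = (436 - q_B)/5 and q_B = (445 - q_M)/4.
Substituting one into the other gives q_M = 1299/19 and q_B = 1789/19.
Price P = 454 - 162.5263 = 291.4737.
Meridian's profit: 291.4737·(1299/19) - 18·(1299/19) - (3/2)(1299/19)² = 11685.6025.

11685.60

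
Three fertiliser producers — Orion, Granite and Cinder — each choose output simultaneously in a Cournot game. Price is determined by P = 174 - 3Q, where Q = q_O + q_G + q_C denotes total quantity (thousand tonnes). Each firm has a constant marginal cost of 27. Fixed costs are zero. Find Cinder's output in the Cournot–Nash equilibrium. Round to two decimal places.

Each firm earns π_i = (174 - 3Q)q_i - 27q_i.
Setting ∂π_i/∂q_i = 0 with rivals' quantities fixed: 147 - 6q_i - 3·Σ_{j≠i} q_j = 0.
With identical firms every q_j equals q_i, so Σ_{j≠i} q_j = 2q_i and 147 = 12q_i, giving q_i = 49/4.

12.25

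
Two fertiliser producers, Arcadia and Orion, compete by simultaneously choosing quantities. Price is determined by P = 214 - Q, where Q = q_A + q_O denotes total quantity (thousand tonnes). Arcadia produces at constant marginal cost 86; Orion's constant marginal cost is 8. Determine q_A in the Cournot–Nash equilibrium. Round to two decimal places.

Arcadia's profit: π_A = (214 - Q)q_A - (86q_A). Setting ∂π_A/∂q_A = 0: 128 - 2q_A - (q_O) = 0.
Orion's first-order condition: 206 - 2q_O - (q_A) = 0.
So q_A = (128 - q_O)/2 and q_O = (206 - q_A)/2.
Substituting one into the other gives q_A = 50/3 and q_O = 284/3.

16.67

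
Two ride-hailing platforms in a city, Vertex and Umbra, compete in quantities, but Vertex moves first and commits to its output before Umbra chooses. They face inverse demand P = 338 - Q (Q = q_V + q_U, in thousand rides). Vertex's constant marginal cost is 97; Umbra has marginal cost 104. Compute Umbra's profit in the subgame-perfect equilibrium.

3025

Solve by backward induction. Given q_V, the follower Umbra maximises π_U = (338 - q_V - q_U)q_U - 104q_U.
Follower FOC: 234 - q_V - 2q_U = 0, so q_U(q_V) = (234 - q_V)/2.
Vertex substitutes q_U(q_V) into its own profit: π_V = q_V(338 - q_V - (234 - q_V)/2) - 97q_V = (221 - (1/2)q_V)q_V - 97q_V.
The leader's first-order condition 124 - q_V = 0 yields q_V = 124.
Then q_U = (234 - 124)/2 = 55.
Price P = 338 - 179 = 159.
Umbra's profit: (159 - 104)·55 = 3025.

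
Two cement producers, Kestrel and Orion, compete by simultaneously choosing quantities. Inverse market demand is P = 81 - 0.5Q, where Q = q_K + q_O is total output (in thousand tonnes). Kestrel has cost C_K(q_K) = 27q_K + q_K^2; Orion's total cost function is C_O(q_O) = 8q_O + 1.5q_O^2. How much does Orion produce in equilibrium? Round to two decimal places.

Kestrel's profit: π_K = (81 - 0.5Q)q_K - (27q_K + q_K²). Setting ∂π_K/∂q_K = 0: 54 - 3q_K - (1/2)(q_O) = 0.
Orion's first-order condition: 73 - 4q_O - (1/2)(q_K) = 0.
So q_K = (54 - (1/2)q_O)/3 and q_O = (73 - (1/2)q_K)/4.
Solving the pair: q_K = 718/47, q_O = 768/47.

16.34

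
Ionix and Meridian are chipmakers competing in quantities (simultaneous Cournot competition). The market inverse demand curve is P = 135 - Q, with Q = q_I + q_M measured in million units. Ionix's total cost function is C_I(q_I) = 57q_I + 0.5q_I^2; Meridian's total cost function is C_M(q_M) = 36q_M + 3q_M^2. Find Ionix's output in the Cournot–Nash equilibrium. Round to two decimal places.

Ionix's profit: π_I = (135 - Q)q_I - (57q_I + (1/2)q_I²). Setting ∂π_I/∂q_I = 0: 78 - 3q_I - (q_M) = 0.
Meridian's profit: π_M = (135 - Q)q_M - (36q_M + 3q_M²). Setting ∂π_M/∂q_M = 0: 99 - 8q_M - (q_I) = 0.
So q_I = (78 - q_M)/3 and q_M = (99 - q_I)/8.
Solving the pair: q_I = 525/23, q_M = 219/23.

22.83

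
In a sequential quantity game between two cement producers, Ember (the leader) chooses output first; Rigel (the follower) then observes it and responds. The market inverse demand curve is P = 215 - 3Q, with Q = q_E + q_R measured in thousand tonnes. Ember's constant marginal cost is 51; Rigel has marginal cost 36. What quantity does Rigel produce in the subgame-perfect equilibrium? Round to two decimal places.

Solve by backward induction. Given q_E, the follower Rigel maximises π_R = (215 - 3q_E - 3q_R)q_R - 36q_R.
Follower FOC: 179 - 3q_E - 6q_R = 0, so q_R(q_E) = (179 - 3q_E)/6.
The leader anticipates this reaction. Substituting into P = 215 - 3Q gives P = 251/2 - (3/2)q_E, so π_E = (251/2 - (3/2)q_E)q_E - 51q_E.
Leader FOC: 149/2 - 3q_E = 0, so q_E = 149/6.
Then q_R = (179 - 3·(149/6))/6 = 209/12.

17.42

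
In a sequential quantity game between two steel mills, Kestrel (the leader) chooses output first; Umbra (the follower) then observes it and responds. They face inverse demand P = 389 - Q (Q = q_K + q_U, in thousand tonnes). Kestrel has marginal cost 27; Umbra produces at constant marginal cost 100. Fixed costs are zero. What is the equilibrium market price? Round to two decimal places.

135.75

The follower Umbra best-responds to any q_K: π_U = (389 - Q)q_U - 100q_U.
Setting the follower's marginal profit to zero, 289 - q_K - 2q_U = 0, i.e. q_U = (289 - q_K)/2.
Kestrel substitutes q_U(q_K) into its own profit: π_K = q_K(389 - q_K - (289 - q_K)/2) - 27q_K = (489/2 - (1/2)q_K)q_K - 27q_K.
The leader's first-order condition 435/2 - q_K = 0 yields q_K = 435/2.
Then q_U = (289 - 435/2)/2 = 143/4.
Total output Q = 1013/4, so price P = 389 - 1013/4 = 543/4.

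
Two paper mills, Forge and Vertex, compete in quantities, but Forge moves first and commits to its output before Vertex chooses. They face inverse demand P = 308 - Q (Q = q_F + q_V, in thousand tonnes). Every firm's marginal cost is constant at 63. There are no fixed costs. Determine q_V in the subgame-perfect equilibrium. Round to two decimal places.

61.25

The follower Vertex best-responds to any q_F: π_V = (308 - Q)q_V - 63q_V.
Follower FOC: 245 - q_F - 2q_V = 0, so q_V(q_F) = (245 - q_F)/2.
Forge substitutes q_V(q_F) into its own profit: π_F = q_F(308 - q_F - (245 - q_F)/2) - 63q_F = (371/2 - (1/2)q_F)q_F - 63q_F.
Leader FOC: 245/2 - q_F = 0, so q_F = 245/2.
Then q_V = (245 - 245/2)/2 = 245/4.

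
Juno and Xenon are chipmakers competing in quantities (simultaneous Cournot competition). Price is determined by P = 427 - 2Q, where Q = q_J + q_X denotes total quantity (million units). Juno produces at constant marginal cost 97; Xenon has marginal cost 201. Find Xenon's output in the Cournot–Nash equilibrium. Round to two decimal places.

20.33

Juno's profit: π_J = (427 - 2Q)q_J - (97q_J). Setting ∂π_J/∂q_J = 0: 330 - 4q_J - 2(q_X) = 0.
Xenon's first-order condition: 226 - 4q_X - 2(q_J) = 0.
Rearranging gives the reaction functions q_J = (330 - 2q_X)/4 and q_X = (226 - 2q_J)/4.
Solving the pair: q_J = 217/3, q_X = 61/3.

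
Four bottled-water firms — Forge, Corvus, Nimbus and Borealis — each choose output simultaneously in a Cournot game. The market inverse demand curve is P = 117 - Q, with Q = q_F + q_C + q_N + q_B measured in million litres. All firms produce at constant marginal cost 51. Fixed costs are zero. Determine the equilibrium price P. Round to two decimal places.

64.20

Each firm earns π_i = (117 - Q)q_i - 51q_i.
First-order condition (treating rivals' output as given): 66 - 2q_i - Σ_{j≠i} q_j = 0.
By symmetry each firm produces the same amount; substituting Σ_{j≠i} q_j = 3q_i yields q_i = 66/5.
Total output Q = 264/5, so price P = 117 - 264/5 = 321/5.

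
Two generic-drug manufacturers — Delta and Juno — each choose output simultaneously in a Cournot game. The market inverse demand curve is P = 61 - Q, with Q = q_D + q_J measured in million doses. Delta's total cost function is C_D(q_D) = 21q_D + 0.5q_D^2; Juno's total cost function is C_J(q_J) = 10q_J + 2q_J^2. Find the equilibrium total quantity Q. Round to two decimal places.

17.76

Delta's profit: π_D = (61 - Q)q_D - (21q_D + (1/2)q_D²). Setting ∂π_D/∂q_D = 0: 40 - 3q_D - (q_J) = 0.
Juno's profit: π_J = (61 - Q)q_J - (10q_J + 2q_J²). Setting ∂π_J/∂q_J = 0: 51 - 6q_J - (q_D) = 0.
Best responses: q_D = (40 - q_J)/3, q_J = (51 - q_D)/6.
Solving the pair: q_D = 189/17, q_J = 113/17.
Total output Q = 189/17 + 113/17 = 302/17.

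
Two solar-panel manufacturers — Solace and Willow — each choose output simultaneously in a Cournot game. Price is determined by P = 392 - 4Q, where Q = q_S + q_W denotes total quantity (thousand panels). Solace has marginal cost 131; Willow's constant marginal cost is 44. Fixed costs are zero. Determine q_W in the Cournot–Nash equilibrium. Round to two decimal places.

Solace's profit: π_S = (392 - 4Q)q_S - (131q_S). Setting ∂π_S/∂q_S = 0: 261 - 8q_S - 4(q_W) = 0.
Willow's first-order condition: 348 - 8q_W - 4(q_S) = 0.
Best responses: q_S = (261 - 4q_W)/8, q_W = (348 - 4q_S)/8.
Substituting one into the other gives q_S = 29/2 and q_W = 145/4.

36.25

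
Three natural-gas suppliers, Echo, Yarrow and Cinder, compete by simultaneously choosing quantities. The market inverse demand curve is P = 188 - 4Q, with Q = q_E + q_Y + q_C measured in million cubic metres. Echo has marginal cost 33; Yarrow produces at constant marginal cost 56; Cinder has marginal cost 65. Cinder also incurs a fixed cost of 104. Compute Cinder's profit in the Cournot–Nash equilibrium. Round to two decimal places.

1.06

Echo's profit: π_E = (188 - 4Q)q_E - (33q_E). Setting ∂π_E/∂q_E = 0: 155 - 8q_E - 4(q_Y + q_C) = 0.
Yarrow's first-order condition: 132 - 8q_Y - 4(q_E + q_C) = 0.
Cinder's profit: π_C = (188 - 4Q)q_C - (65q_C). Setting ∂π_C/∂q_C = 0: 123 - 8q_C - 4(q_E + q_Y) = 0.
Summing all 3 equations gives 410 − 16Q = 0, hence Q = 205/8.
Back-substituting: q_E = (155 − 205/2)/4 = 105/8, q_Y = (132 − 205/2)/4 = 59/8, q_C = (123 − 205/2)/4 = 41/8.
Price P = 188 - 4·(205/8) = 171/2.
Cinder's profit: (171/2 - 65)·(41/8) - 104 = 17/16.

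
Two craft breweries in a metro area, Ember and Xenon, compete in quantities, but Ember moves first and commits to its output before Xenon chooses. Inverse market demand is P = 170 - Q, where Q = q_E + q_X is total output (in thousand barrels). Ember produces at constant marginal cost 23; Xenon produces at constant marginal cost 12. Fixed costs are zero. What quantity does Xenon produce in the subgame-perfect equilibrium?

45

The follower Xenon best-responds to any q_E: π_X = (170 - Q)q_X - 12q_X.
Setting the follower's marginal profit to zero, 158 - q_E - 2q_X = 0, i.e. q_X = (158 - q_E)/2.
Ember substitutes q_X(q_E) into its own profit: π_E = q_E(170 - q_E - (158 - q_E)/2) - 23q_E = (91 - (1/2)q_E)q_E - 23q_E.
Leader FOC: 68 - q_E = 0, so q_E = 68.
Then q_X = (158 - 68)/2 = 45.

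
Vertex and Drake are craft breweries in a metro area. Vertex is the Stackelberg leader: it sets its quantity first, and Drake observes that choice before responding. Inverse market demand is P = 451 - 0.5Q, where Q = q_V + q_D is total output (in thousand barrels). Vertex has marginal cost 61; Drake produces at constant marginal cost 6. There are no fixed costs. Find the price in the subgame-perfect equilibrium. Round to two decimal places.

144.75

The follower Drake best-responds to any q_V: π_D = (451 - 0.5Q)q_D - 6q_D.
Follower FOC: 445 - (1/2)q_V - q_D = 0, so q_D(q_V) = (445 - (1/2)q_V).
Vertex substitutes q_D(q_V) into its own profit: π_V = q_V(451 - (1/2)q_V - (445 - (1/2)q_V)/2) - 61q_V = (457/2 - (1/4)q_V)q_V - 61q_V.
The leader's first-order condition 335/2 - (1/2)q_V = 0 yields q_V = 335.
Then q_D = (445 - (1/2)·335) = 555/2.
Total output Q = 1225/2, so price P = 451 - (1/2)·(1225/2) = 579/4.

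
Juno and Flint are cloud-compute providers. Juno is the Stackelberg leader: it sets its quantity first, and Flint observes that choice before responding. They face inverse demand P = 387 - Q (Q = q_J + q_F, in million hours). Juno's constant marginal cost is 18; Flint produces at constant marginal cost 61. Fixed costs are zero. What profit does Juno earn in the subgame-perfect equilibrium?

21218

The follower Flint best-responds to any q_J: π_F = (387 - Q)q_F - 61q_F.
Setting the follower's marginal profit to zero, 326 - q_J - 2q_F = 0, i.e. q_F = (326 - q_J)/2.
The leader anticipates this reaction. Substituting into P = 387 - Q gives P = 224 - (1/2)q_J, so π_J = (224 - (1/2)q_J)q_J - 18q_J.
The leader's first-order condition 206 - q_J = 0 yields q_J = 206.
Then q_F = (326 - 206)/2 = 60.
Price P = 387 - 266 = 121.
Juno's profit: (121 - 18)·206 = 21218.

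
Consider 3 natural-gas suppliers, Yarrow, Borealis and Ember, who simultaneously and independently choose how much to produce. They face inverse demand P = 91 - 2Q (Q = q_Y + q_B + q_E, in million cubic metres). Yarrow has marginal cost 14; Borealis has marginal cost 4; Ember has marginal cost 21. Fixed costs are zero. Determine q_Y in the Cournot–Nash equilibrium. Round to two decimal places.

9.25

Yarrow's profit: π_Y = (91 - 2Q)q_Y - (14q_Y). Setting ∂π_Y/∂q_Y = 0: 77 - 4q_Y - 2(q_B + q_E) = 0.
Borealis's profit: π_B = (91 - 2Q)q_B - (4q_B). Setting ∂π_B/∂q_B = 0: 87 - 4q_B - 2(q_Y + q_E) = 0.
Ember's first-order condition: 70 - 4q_E - 2(q_Y + q_B) = 0.
Summing all 3 equations gives 234 − 8Q = 0, hence Q = 117/4.
Back-substituting: q_Y = (77 − 117/2)/2 = 37/4, q_B = (87 − 117/2)/2 = 57/4, q_E = (70 − 117/2)/2 = 23/4.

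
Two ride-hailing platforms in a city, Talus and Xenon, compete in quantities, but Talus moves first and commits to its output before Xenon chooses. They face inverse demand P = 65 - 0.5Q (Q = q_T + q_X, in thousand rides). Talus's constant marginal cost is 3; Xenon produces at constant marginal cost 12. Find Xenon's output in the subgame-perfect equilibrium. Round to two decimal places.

17.50

Solve by backward induction. Given q_T, the follower Xenon maximises π_X = (65 - (1/2)q_T - (1/2)q_X)q_X - 12q_X.
Follower FOC: 53 - (1/2)q_T - q_X = 0, so q_X(q_T) = (53 - (1/2)q_T).
The leader anticipates this reaction. Substituting into P = 65 - 0.5Q gives P = 77/2 - (1/4)q_T, so π_T = (77/2 - (1/4)q_T)q_T - 3q_T.
Leader FOC: 71/2 - (1/2)q_T = 0, so q_T = 71.
Then q_X = (53 - (1/2)·71) = 35/2.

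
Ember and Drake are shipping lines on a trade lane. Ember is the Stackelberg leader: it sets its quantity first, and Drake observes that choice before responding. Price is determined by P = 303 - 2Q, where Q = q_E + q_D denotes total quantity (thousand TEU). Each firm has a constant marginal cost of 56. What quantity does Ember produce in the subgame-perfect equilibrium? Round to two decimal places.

61.75

The follower Drake best-responds to any q_E: π_D = (303 - 2Q)q_D - 56q_D.
Setting the follower's marginal profit to zero, 247 - 2q_E - 4q_D = 0, i.e. q_D = (247 - 2q_E)/4.
The leader anticipates this reaction. Substituting into P = 303 - 2Q gives P = 359/2 - q_E, so π_E = (359/2 - q_E)q_E - 56q_E.
The leader's first-order condition 247/2 - 2q_E = 0 yields q_E = 247/4.
Then q_D = (247 - 2·(247/4))/4 = 247/8.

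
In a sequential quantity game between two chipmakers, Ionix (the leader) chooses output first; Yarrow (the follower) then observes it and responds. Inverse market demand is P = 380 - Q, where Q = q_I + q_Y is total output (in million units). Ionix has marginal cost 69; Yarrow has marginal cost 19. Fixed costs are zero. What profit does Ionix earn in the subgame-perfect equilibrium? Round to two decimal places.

The follower Yarrow best-responds to any q_I: π_Y = (380 - Q)q_Y - 19q_Y.
∂π_Y/∂q_Y = 361 - q_I - 2q_Y = 0 gives the reaction function q_Y = (361 - q_I)/2.
The leader anticipates this reaction. Substituting into P = 380 - Q gives P = 399/2 - (1/2)q_I, so π_I = (399/2 - (1/2)q_I)q_I - 69q_I.
Maximising: ∂π_I/∂q_I = 261/2 - q_I = 0, giving q_I = 261/2.
Then q_Y = (361 - 261/2)/2 = 461/4.
Price P = 380 - 983/4 = 537/4.
Ionix's profit: (537/4 - 69)·(261/2) = 8515.1250.

8515.13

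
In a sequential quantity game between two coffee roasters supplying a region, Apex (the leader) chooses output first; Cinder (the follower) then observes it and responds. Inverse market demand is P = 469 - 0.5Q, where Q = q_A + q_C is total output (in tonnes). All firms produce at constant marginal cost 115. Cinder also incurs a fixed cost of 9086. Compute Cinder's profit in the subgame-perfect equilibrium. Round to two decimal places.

6578.50

Solve by backward induction. Given q_A, the follower Cinder maximises π_C = (469 - (1/2)q_A - (1/2)q_C)q_C - 115q_C.
Follower FOC: 354 - (1/2)q_A - q_C = 0, so q_C(q_A) = (354 - (1/2)q_A).
Apex substitutes q_C(q_A) into its own profit: π_A = q_A(469 - (1/2)q_A - (354 - (1/2)q_A)/2) - 115q_A = (292 - (1/4)q_A)q_A - 115q_A.
Leader FOC: 177 - (1/2)q_A = 0, so q_A = 354.
Then q_C = (354 - (1/2)·354) = 177.
Price P = 469 - (1/2)·531 = 407/2.
Cinder's profit: (407/2 - 115)·177 - 9086 = 6578.5000.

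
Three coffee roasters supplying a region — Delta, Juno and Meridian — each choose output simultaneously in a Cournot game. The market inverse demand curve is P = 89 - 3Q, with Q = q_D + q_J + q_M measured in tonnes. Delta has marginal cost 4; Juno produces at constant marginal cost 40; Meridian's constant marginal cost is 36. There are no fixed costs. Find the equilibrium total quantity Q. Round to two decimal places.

Delta's profit: π_D = (89 - 3Q)q_D - (4q_D). Setting ∂π_D/∂q_D = 0: 85 - 6q_D - 3(q_J + q_M) = 0.
Juno's first-order condition: 49 - 6q_J - 3(q_D + q_M) = 0.
Meridian's profit: π_M = (89 - 3Q)q_M - (36q_M). Setting ∂π_M/∂q_M = 0: 53 - 6q_M - 3(q_D + q_J) = 0.
Adding the 3 conditions: 187 − 6Q − 6Q = 0, i.e. Q = 187/12.
Back-substituting: q_D = (85 − 187/4)/3 = 51/4, q_J = (49 − 187/4)/3 = 3/4, q_M = (53 − 187/4)/3 = 25/12.
Total output Q = 51/4 + 3/4 + 25/12 = 187/12.

15.58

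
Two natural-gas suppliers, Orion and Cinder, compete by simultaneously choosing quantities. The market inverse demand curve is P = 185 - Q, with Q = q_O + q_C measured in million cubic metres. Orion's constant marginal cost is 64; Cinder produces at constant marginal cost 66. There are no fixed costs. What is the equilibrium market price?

105

Orion's profit: π_O = (185 - Q)q_O - (64q_O). Setting ∂π_O/∂q_O = 0: 121 - 2q_O - (q_C) = 0.
Cinder's first-order condition: 119 - 2q_C - (q_O) = 0.
Best responses: q_O = (121 - q_C)/2, q_C = (119 - q_O)/2.
Solving the pair: q_O = 41, q_C = 39.
Total output Q = 80, so price P = 185 - 80 = 105.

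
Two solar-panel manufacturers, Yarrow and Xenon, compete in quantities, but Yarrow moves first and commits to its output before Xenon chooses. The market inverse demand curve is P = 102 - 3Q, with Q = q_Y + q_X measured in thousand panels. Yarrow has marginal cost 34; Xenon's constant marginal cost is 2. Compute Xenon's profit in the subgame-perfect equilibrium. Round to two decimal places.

560.33

The follower Xenon best-responds to any q_Y: π_X = (102 - 3Q)q_X - 2q_X.
Setting the follower's marginal profit to zero, 100 - 3q_Y - 6q_X = 0, i.e. q_X = (100 - 3q_Y)/6.
The leader anticipates this reaction. Substituting into P = 102 - 3Q gives P = 52 - (3/2)q_Y, so π_Y = (52 - (3/2)q_Y)q_Y - 34q_Y.
Leader FOC: 18 - 3q_Y = 0, so q_Y = 6.
Then q_X = (100 - 3·6)/6 = 41/3.
Price P = 102 - 3·(59/3) = 43.
Xenon's profit: (43 - 2)·(41/3) = 1681/3.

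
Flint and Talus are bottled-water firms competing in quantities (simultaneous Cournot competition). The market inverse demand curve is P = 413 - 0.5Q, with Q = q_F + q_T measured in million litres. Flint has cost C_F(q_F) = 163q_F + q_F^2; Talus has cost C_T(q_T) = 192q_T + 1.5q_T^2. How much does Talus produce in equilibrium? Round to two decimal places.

45.79

Flint's profit: π_F = (413 - 0.5Q)q_F - (163q_F + q_F²). Setting ∂π_F/∂q_F = 0: 250 - 3q_F - (1/2)(q_T) = 0.
Talus's first-order condition: 221 - 4q_T - (1/2)(q_F) = 0.
So q_F = (250 - (1/2)q_T)/3 and q_T = (221 - (1/2)q_F)/4.
Solving the pair: q_F = 75.7021, q_T = 45.7872.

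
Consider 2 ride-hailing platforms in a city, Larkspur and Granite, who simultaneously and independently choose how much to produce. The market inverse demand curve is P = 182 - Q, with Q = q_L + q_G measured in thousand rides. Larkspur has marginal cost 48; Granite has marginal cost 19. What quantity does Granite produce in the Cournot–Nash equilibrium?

64

Larkspur's profit: π_L = (182 - Q)q_L - (48q_L). Setting ∂π_L/∂q_L = 0: 134 - 2q_L - (q_G) = 0.
Granite's profit: π_G = (182 - Q)q_G - (19q_G). Setting ∂π_G/∂q_G = 0: 163 - 2q_G - (q_L) = 0.
Rearranging gives the reaction functions q_L = (134 - q_G)/2 and q_G = (163 - q_L)/2.
Substituting one into the other gives q_L = 35 and q_G = 64.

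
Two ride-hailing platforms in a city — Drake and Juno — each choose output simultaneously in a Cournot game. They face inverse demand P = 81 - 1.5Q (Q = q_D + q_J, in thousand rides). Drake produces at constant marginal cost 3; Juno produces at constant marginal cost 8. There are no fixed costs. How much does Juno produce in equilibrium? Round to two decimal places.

Drake's profit: π_D = (81 - 1.5Q)q_D - (3q_D). Setting ∂π_D/∂q_D = 0: 78 - 3q_D - (3/2)(q_J) = 0.
Juno's profit: π_J = (81 - 1.5Q)q_J - (8q_J). Setting ∂π_J/∂q_J = 0: 73 - 3q_J - (3/2)(q_D) = 0.
Rearranging gives the reaction functions q_D = (78 - (3/2)q_J)/3 and q_J = (73 - (3/2)q_D)/3.
Solving the pair: q_D = 166/9, q_J = 136/9.

15.11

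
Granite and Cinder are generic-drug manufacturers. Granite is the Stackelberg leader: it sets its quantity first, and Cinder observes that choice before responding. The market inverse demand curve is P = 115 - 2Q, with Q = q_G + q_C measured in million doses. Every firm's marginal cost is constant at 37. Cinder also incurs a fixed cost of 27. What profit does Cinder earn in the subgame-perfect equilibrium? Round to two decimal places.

The follower Cinder best-responds to any q_G: π_C = (115 - 2Q)q_C - 37q_C.
∂π_C/∂q_C = 78 - 2q_G - 4q_C = 0 gives the reaction function q_C = (78 - 2q_G)/4.
Granite substitutes q_C(q_G) into its own profit: π_G = q_G(115 - 2q_G - (78 - 2q_G)/2) - 37q_G = (76 - q_G)q_G - 37q_G.
Maximising: ∂π_G/∂q_G = 39 - 2q_G = 0, giving q_G = 39/2.
Then q_C = (78 - 2·(39/2))/4 = 39/4.
Price P = 115 - 2·(117/4) = 113/2.
Cinder's profit: (113/2 - 37)·(39/4) - 27 = 1305/8.

163.13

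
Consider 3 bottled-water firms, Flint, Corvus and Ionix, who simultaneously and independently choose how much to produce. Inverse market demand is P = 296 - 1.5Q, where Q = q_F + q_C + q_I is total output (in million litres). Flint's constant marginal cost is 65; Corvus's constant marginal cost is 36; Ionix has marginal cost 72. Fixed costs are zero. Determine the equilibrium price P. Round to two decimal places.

117.25

Flint's profit: π_F = (296 - 1.5Q)q_F - (65q_F). Setting ∂π_F/∂q_F = 0: 231 - 3q_F - (3/2)(q_C + q_I) = 0.
Corvus's profit: π_C = (296 - 1.5Q)q_C - (36q_C). Setting ∂π_C/∂q_C = 0: 260 - 3q_C - (3/2)(q_F + q_I) = 0.
Ionix's profit: π_I = (296 - 1.5Q)q_I - (72q_I). Setting ∂π_I/∂q_I = 0: 224 - 3q_I - (3/2)(q_F + q_C) = 0.
Adding the 3 first-order conditions: 715 − 6Q = 0, so Q = 715/6.
Back-substituting: q_F = (231 − 715/4)/(3/2) = 209/6, q_C = (260 − 715/4)/(3/2) = 325/6, q_I = (224 − 715/4)/(3/2) = 181/6.
Total output Q = 715/6, so price P = 296 - (3/2)·(715/6) = 469/4.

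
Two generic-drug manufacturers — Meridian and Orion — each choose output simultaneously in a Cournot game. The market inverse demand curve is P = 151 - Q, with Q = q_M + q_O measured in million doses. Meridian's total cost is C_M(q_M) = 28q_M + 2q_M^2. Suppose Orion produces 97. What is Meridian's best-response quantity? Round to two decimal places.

4.33

With the rival's output fixed at 97, Meridian's profit is π_M = (151 - 97 - q_M)q_M - (28q_M + 2q_M²) = (54 - q_M)q_M - (28q_M + 2q_M²).
∂π_M/∂q_M = 26 - 6q_M = 0, so q_M = 13/3.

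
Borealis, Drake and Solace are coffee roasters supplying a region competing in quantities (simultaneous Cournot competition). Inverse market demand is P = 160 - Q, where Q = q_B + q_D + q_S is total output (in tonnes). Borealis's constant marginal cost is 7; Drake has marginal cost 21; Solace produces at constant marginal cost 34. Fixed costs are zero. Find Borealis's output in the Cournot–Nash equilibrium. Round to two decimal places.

48.50

Borealis's profit: π_B = (160 - Q)q_B - (7q_B). Setting ∂π_B/∂q_B = 0: 153 - 2q_B - (q_D + q_S) = 0.
Drake's profit: π_D = (160 - Q)q_D - (21q_D). Setting ∂π_D/∂q_D = 0: 139 - 2q_D - (q_B + q_S) = 0.
Solace's profit: π_S = (160 - Q)q_S - (34q_S). Setting ∂π_S/∂q_S = 0: 126 - 2q_S - (q_B + q_D) = 0.
Adding the 3 first-order conditions: 418 − 4Q = 0, so Q = 209/2.
Back-substituting: q_B = (153 − 209/2) = 97/2, q_D = (139 − 209/2) = 69/2, q_S = (126 − 209/2) = 43/2.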